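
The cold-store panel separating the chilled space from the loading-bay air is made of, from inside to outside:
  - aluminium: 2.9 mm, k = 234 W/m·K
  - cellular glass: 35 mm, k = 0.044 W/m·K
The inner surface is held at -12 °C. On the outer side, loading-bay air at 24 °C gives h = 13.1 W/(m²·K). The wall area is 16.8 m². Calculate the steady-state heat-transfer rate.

Model the wall as resistances in series:
R_aluminium = L/(kA) = 0.0029/(234×16.8) = 7.377×10^-7 K/W
R_cellular glass = L/(kA) = 0.035/(0.044×16.8) = 0.04735 K/W
R_outer film = 1/(h_o·A) = 1/(13.1×16.8) = 0.004544 K/W
R_total = 0.05189 K/W
Q = ΔT / R_total = 36 / 0.05189

Q ≈ 694 W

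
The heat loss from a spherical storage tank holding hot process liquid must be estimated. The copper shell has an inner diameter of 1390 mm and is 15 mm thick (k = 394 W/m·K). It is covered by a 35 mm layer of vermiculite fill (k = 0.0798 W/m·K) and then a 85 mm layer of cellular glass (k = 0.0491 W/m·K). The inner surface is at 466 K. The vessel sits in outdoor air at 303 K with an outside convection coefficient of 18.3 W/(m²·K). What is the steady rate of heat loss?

Radial (spherical) resistances in series:
R_copper shell = (1/0.695 − 1/0.71)/(4π×394) = 6.14×10^-6 K/W
R_vermiculite fill = (1/0.71 − 1/0.745)/(4π×0.0798) = 0.06598 K/W
R_cellular glass = (1/0.745 − 1/0.83)/(4π×0.0491) = 0.2228 K/W
R_outer film = 1/(h·4πr_o²) = 1/(18.3×4π×0.83²) = 0.006312 K/W
R_total = 0.2951 K/W
Q = ΔT/R_total = 163/0.2951

Q ≈ 552 W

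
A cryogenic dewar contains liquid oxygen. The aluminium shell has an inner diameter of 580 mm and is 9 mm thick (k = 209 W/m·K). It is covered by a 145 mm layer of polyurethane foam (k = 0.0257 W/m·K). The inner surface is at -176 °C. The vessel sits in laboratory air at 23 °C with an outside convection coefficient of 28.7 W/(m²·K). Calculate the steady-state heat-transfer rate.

Q ≈ 58.6 W

For a spherical shell R = (1/r₁ − 1/r₂)/(4πk); film R = 1/(h·4πr²). In series:
R_aluminium shell = (1/0.29 − 1/0.299)/(4π×209) = 3.952×10^-5 K/W
R_polyurethane foam = (1/0.299 − 1/0.444)/(4π×0.0257) = 3.382 K/W
R_outer film = 1/(h·4πr_o²) = 1/(28.7×4π×0.444²) = 0.01407 K/W
R_total = 3.396 K/W
Q = ΔT/R_total = 199/3.396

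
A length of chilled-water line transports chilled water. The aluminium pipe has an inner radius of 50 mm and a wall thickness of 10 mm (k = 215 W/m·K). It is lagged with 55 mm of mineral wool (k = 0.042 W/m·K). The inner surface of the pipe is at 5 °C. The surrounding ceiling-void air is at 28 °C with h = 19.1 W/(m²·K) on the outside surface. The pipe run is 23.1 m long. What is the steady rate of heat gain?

Q ≈ 209 W

Treating each annulus and film as a series resistance:
R_aluminium pipe wall = ln(60/50)/(2π×215×23.1) = 5.843×10^-6 K/W
R_mineral wool = ln(115/60)/(2π×0.042×23.1) = 0.1067 K/W
R_outer film = 1/(h_o·2πr_oL) = 1/(19.1×2π×0.115×23.1) = 0.003137 K/W
R_total = 0.1099 K/W
Q = ΔT/R_total = 23/0.1099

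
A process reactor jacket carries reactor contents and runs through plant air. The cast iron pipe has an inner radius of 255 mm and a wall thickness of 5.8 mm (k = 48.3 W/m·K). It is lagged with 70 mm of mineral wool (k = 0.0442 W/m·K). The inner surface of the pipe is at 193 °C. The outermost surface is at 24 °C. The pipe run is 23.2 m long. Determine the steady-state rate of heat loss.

Q ≈ 4580 W

Treating each annulus and film as a series resistance:
R_cast iron pipe wall = ln(260.8/255)/(2π×48.3×23.2) = 3.194×10^-6 K/W
R_mineral wool = ln(330.8/260.8)/(2π×0.0442×23.2) = 0.0369 K/W
R_total = 0.03691 K/W
Q = ΔT/R_total = 169/0.03691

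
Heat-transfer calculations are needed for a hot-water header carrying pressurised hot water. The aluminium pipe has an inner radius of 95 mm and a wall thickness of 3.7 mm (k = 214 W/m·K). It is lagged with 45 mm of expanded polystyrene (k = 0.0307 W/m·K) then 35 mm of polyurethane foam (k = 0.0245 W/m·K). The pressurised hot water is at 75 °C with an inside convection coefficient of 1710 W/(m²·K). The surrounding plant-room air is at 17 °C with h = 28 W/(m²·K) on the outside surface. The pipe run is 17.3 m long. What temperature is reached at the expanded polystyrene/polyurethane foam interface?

Radial resistances (cylindrical: R_cond = ln(r_o/r_i)/(2πkL), R_conv = 1/(h·2πrL)):
R_inner film = 1/(h_i·2πr₁L) = 1/(1710×2π×0.095×17.3) = 5.663×10^-5 K/W
R_aluminium pipe wall = ln(98.7/95)/(2π×214×17.3) = 1.643×10^-6 K/W
R_expanded polystyrene = ln(143.7/98.7)/(2π×0.0307×17.3) = 0.1126 K/W
R_polyurethane foam = ln(178.7/143.7)/(2π×0.0245×17.3) = 0.08185 K/W
R_outer film = 1/(h_o·2πr_oL) = 1/(28×2π×0.1787×17.3) = 0.001839 K/W
R_total = 0.1963 K/W
Q = ΔT/R_total = 58/0.1963
Q = 295 W
T_interface = T_inner − Q·ΣR(inner→interface) = 75 − 295×0.1126

T ≈ 41.7 °C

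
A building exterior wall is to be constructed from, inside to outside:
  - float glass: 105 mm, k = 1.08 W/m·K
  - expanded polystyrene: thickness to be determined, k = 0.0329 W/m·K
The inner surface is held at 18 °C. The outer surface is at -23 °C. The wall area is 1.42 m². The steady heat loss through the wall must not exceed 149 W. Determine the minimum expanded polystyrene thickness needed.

Thermal resistances in series:
R_float glass = L/(kA) = 0.105/(1.08×1.42) = 0.06847 K/W
Sum of the known resistances R_other = 0.06847 K/W
Required total resistance R_tot = ΔT/Q_allow = 41/149 = 0.2752 K/W
R_expanded polystyrene = R_tot − R_other = 0.2067 K/W
L = R·k·A = 0.2067×0.0329×1.42

L ≈ 9.66 mm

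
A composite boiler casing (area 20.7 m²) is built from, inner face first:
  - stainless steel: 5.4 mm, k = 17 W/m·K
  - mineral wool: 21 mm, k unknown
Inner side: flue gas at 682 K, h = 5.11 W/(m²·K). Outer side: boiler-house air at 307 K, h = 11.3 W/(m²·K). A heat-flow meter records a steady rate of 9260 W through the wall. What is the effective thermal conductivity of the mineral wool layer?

k ≈ 0.0379 W/(m·K)

Series thermal resistances:
R_inner film = 1/(h_i·A) = 1/(5.11×20.7) = 0.009454 K/W
R_stainless steel = L/(kA) = 0.0054/(17×20.7) = 1.535×10^-5 K/W
R_outer film = 1/(h_o·A) = 1/(11.3×20.7) = 0.004275 K/W
Sum of known resistances R_other = 0.01374 K/W
Total R = ΔT/Q = 375/9260 = 0.0405 K/W
R_mineral wool = R_total − R_other = 0.02675 K/W
k = L/(R·A) = 0.021/(0.02675×20.7)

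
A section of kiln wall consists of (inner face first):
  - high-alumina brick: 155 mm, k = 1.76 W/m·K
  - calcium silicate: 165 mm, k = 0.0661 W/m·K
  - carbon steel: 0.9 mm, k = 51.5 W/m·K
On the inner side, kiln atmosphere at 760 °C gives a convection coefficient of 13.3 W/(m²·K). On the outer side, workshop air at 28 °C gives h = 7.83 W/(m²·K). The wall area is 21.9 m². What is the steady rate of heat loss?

Model the wall as resistances in series:
R_inner film = 1/(h_i·A) = 1/(13.3×21.9) = 0.003433 K/W
R_high-alumina brick = L/(kA) = 0.155/(1.76×21.9) = 0.004021 K/W
R_calcium silicate = L/(kA) = 0.165/(0.0661×21.9) = 0.114 K/W
R_carbon steel = L/(kA) = 0.0009/(51.5×21.9) = 7.98×10^-7 K/W
R_outer film = 1/(h_o·A) = 1/(7.83×21.9) = 0.005832 K/W
R_total = 0.1273 K/W
Q = ΔT / R_total = 732 / 0.1273

Q ≈ 5750 W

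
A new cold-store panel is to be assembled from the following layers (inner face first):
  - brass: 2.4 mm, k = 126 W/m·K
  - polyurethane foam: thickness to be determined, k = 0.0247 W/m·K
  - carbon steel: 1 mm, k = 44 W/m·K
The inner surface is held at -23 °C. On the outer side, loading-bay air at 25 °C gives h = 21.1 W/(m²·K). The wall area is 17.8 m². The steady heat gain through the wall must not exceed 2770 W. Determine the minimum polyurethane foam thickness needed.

Using the resistance-network approach (series):
R_brass = L/(kA) = 0.0024/(126×17.8) = 1.07×10^-6 K/W
R_carbon steel = L/(kA) = 0.001/(44×17.8) = 1.277×10^-6 K/W
R_outer film = 1/(h_o·A) = 1/(21.1×17.8) = 0.002663 K/W
Sum of the known resistances R_other = 0.002665 K/W
Required total resistance R_tot = ΔT/Q_allow = 48/2770 = 0.01733 K/W
R_polyurethane foam = R_tot − R_other = 0.01466 K/W
L = R·k·A = 0.01466×0.0247×17.8

L ≈ 6.45 mm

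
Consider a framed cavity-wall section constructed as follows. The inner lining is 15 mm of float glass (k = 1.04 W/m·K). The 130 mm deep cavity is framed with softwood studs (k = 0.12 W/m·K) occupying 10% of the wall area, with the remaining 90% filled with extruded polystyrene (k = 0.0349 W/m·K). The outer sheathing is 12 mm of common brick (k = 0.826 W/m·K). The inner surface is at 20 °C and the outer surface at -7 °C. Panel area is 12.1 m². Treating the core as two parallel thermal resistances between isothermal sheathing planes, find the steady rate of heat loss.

Sheathing layers in series; stud and cavity paths in parallel between them.
R_inner = 0.015/(1.04×12.1) = 0.001192 K/W
R_stud  = 0.13/(0.12×0.1×12.1) = 0.8953 K/W
R_cav   = 0.13/(0.0349×0.9×12.1) = 0.3421 K/W
1/R_core = 1/R_stud + 1/R_cav → R_core = 0.2475 K/W
R_outer = 0.012/(0.826×12.1) = 0.001201 K/W
R_total = 0.2499 K/W
Q = ΔT/R_total = 27/0.2499

Q ≈ 108 W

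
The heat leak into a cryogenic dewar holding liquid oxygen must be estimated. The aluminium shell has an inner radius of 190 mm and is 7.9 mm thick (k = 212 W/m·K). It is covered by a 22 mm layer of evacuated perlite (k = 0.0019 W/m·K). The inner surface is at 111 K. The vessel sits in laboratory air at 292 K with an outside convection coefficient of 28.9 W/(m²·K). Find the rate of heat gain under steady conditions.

For a spherical shell R = (1/r₁ − 1/r₂)/(4πk); film R = 1/(h·4πr²). In series:
R_aluminium shell = (1/0.19 − 1/0.1979)/(4π×212) = 7.886×10^-5 K/W
R_evacuated perlite = (1/0.1979 − 1/0.2199)/(4π×0.0019) = 21.17 K/W
R_outer film = 1/(h·4πr_o²) = 1/(28.9×4π×0.2199²) = 0.05694 K/W
R_total = 21.23 K/W
Q = ΔT/R_total = 181/21.23

Q ≈ 8.53 W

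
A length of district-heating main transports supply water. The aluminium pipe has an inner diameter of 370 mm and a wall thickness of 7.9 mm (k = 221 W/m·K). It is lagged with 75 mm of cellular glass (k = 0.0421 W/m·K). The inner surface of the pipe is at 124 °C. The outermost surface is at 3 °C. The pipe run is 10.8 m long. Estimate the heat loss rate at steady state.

Per-layer cylindrical resistances, series-summed:
R_aluminium pipe wall = ln(192.9/185)/(2π×221×10.8) = 2.788×10^-6 K/W
R_cellular glass = ln(267.9/192.9)/(2π×0.0421×10.8) = 0.115 K/W
R_total = 0.115 K/W
Q = ΔT/R_total = 121/0.115

Q ≈ 1050 W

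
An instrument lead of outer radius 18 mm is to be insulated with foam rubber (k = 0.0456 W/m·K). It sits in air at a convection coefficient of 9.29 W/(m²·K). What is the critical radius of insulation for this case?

For a cylinder r_cr = k/h = 0.0456/9.29
r_cr = 4.91 mm; since the bare radius (18 mm) is above r_cr, any added insulation will reduce heat loss.

r_cr ≈ 4.91 mm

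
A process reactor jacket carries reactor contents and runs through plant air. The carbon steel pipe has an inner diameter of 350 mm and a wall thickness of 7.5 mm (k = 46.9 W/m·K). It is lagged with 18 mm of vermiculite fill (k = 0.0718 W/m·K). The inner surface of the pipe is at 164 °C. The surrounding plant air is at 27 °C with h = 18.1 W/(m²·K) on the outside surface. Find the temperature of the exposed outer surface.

T ≈ 50.8 °C

For a radial system each layer contributes R = ln(r_out/r_in)/(2πkL); films add R = 1/(hA).
R_carbon steel pipe wall = ln(182.5/175)/(2π×46.9×1) = 1.424×10^-4 K/W
R_vermiculite fill = ln(200.5/182.5)/(2π×0.0718×1) = 0.2085 K/W
R_outer film = 1/(h_o·2πr_oL) = 1/(18.1×2π×0.2005×1) = 0.04386 K/W
R_total = 0.2525 K/W
Q = ΔT/R_total = 137/0.2525
Q = 543 W/m
T_interface = T_inner − Q·ΣR(inner→interface) = 164 − 543×0.2086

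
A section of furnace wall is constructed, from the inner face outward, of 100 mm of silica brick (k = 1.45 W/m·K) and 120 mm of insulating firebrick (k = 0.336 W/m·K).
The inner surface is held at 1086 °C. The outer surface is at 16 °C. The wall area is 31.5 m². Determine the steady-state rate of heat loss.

Q ≈ 79100 W

Using the resistance-network approach (series):
R_silica brick = L/(kA) = 0.1/(1.45×31.5) = 0.002189 K/W
R_insulating firebrick = L/(kA) = 0.12/(0.336×31.5) = 0.01134 K/W
R_total = 0.01353 K/W
Q = ΔT / R_total = 1070 / 0.01353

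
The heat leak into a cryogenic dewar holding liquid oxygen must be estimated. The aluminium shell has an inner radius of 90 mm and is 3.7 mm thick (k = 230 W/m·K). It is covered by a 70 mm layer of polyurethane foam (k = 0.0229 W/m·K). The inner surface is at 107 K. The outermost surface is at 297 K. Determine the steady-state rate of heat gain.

Each spherical layer contributes R = (1/r_i − 1/r_o)/(4πk):
R_aluminium shell = (1/0.09 − 1/0.0937)/(4π×230) = 1.518×10^-4 K/W
R_polyurethane foam = (1/0.0937 − 1/0.1637)/(4π×0.0229) = 15.86 K/W
R_total = 15.86 K/W
Q = ΔT/R_total = 190/15.86

Q ≈ 12 W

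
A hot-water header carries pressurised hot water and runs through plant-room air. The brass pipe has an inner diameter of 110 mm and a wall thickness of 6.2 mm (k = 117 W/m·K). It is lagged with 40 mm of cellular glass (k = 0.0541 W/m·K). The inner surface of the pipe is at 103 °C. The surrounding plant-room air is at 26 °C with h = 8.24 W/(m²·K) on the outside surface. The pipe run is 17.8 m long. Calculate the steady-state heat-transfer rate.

For a radial system each layer contributes R = ln(r_out/r_in)/(2πkL); films add R = 1/(hA).
R_brass pipe wall = ln(61.2/55)/(2π×117×17.8) = 8.163×10^-6 K/W
R_cellular glass = ln(101.2/61.2)/(2π×0.0541×17.8) = 0.08312 K/W
R_outer film = 1/(h_o·2πr_oL) = 1/(8.24×2π×0.1012×17.8) = 0.01072 K/W
R_total = 0.09386 K/W
Q = ΔT/R_total = 77/0.09386

Q ≈ 820 W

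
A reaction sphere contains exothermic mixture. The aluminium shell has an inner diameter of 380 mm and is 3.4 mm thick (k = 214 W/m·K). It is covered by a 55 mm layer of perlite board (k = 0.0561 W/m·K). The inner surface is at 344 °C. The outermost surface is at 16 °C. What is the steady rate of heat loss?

Q ≈ 202 W

For a spherical shell R = (1/r₁ − 1/r₂)/(4πk); film R = 1/(h·4πr²). In series:
R_aluminium shell = (1/0.19 − 1/0.1934)/(4π×214) = 3.441×10^-5 K/W
R_perlite board = (1/0.1934 − 1/0.2484)/(4π×0.0561) = 1.624 K/W
R_total = 1.624 K/W
Q = ΔT/R_total = 328/1.624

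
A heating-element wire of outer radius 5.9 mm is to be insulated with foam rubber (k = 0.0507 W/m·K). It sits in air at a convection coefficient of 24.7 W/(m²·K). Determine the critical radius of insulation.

For a cylinder r_cr = k/h = 0.0507/24.7
r_cr = 2.05 mm; since the bare radius (5.9 mm) is above r_cr, any added insulation will reduce heat loss.

r_cr ≈ 2.05 mm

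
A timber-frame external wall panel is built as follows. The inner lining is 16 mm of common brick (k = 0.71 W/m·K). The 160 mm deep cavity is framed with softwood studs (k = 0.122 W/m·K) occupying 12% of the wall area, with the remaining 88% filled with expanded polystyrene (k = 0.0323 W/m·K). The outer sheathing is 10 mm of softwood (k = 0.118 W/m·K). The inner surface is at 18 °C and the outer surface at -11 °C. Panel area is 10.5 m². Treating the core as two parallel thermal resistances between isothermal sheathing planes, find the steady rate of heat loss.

Sheathing layers in series; stud and cavity paths in parallel between them.
R_inner = 0.016/(0.71×10.5) = 0.002146 K/W
R_stud  = 0.16/(0.122×0.12×10.5) = 1.041 K/W
R_cav   = 0.16/(0.0323×0.88×10.5) = 0.5361 K/W
1/R_core = 1/R_stud + 1/R_cav → R_core = 0.3538 K/W
R_outer = 0.01/(0.118×10.5) = 0.008071 K/W
R_total = 0.3641 K/W
Q = ΔT/R_total = 29/0.3641

Q ≈ 79.7 W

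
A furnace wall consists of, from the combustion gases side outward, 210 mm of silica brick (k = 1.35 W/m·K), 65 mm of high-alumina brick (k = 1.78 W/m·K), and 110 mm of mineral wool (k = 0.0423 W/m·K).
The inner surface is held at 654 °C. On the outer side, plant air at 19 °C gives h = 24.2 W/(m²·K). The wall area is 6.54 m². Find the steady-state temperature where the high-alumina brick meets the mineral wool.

Series thermal resistances:
R_silica brick = L/(kA) = 0.21/(1.35×6.54) = 0.02379 K/W
R_high-alumina brick = L/(kA) = 0.065/(1.78×6.54) = 0.005584 K/W
R_mineral wool = L/(kA) = 0.11/(0.0423×6.54) = 0.3976 K/W
R_outer film = 1/(h_o·A) = 1/(24.2×6.54) = 0.006318 K/W
R_total = 0.4333 K/W;  Q = ΔT/R_total = 635/0.4333 = 1465 W
T_interface = T_inner − Q·ΣR(inner→interface) = 654 − 1470×0.02937

T ≈ 611 °C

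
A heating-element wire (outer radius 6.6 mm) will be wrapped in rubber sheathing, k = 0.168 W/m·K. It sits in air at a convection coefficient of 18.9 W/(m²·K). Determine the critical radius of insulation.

r_cr ≈ 8.89 mm

For a cylinder r_cr = k/h = 0.168/18.9
r_cr = 8.89 mm; since the bare radius (6.6 mm) is below r_cr, adding a thin layer of insulation will *increase* heat loss.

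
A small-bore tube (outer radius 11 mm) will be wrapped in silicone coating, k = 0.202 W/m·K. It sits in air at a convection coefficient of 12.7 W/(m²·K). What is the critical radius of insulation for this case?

For a cylinder r_cr = k/h = 0.202/12.7
r_cr = 15.9 mm; since the bare radius (11 mm) is below r_cr, adding a thin layer of insulation will *increase* heat loss.

r_cr ≈ 15.9 mm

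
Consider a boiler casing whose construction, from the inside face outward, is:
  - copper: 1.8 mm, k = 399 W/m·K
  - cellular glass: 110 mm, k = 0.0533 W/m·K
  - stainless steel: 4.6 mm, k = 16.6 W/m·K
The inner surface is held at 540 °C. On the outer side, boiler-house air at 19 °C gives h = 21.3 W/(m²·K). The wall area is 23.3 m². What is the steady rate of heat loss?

Q ≈ 5750 W

Series thermal resistances:
R_copper = L/(kA) = 0.0018/(399×23.3) = 1.936×10^-7 K/W
R_cellular glass = L/(kA) = 0.11/(0.0533×23.3) = 0.08857 K/W
R_stainless steel = L/(kA) = 0.0046/(16.6×23.3) = 1.189×10^-5 K/W
R_outer film = 1/(h_o·A) = 1/(21.3×23.3) = 0.002015 K/W
R_total = 0.0906 K/W
Q = ΔT / R_total = 521 / 0.0906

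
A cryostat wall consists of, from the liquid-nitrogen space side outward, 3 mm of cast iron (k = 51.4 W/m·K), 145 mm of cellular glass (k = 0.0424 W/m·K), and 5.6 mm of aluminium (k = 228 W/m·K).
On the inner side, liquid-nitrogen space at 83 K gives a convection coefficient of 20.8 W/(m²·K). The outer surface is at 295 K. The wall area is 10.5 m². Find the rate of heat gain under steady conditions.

Q ≈ 642 W

Series thermal resistances:
R_inner film = 1/(h_i·A) = 1/(20.8×10.5) = 0.004579 K/W
R_cast iron = L/(kA) = 0.003/(51.4×10.5) = 5.559×10^-6 K/W
R_cellular glass = L/(kA) = 0.145/(0.0424×10.5) = 0.3257 K/W
R_aluminium = L/(kA) = 0.0056/(228×10.5) = 2.339×10^-6 K/W
R_total = 0.3303 K/W
Q = ΔT / R_total = 212 / 0.3303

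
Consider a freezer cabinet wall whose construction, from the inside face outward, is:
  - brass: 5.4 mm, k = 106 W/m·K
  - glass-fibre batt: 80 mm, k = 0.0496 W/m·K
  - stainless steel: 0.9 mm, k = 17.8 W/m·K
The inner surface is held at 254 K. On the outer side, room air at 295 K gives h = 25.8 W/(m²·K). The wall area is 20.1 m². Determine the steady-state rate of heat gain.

Q ≈ 499 W

Series thermal resistances:
R_brass = L/(kA) = 0.0054/(106×20.1) = 2.534×10^-6 K/W
R_glass-fibre batt = L/(kA) = 0.08/(0.0496×20.1) = 0.08024 K/W
R_stainless steel = L/(kA) = 0.0009/(17.8×20.1) = 2.516×10^-6 K/W
R_outer film = 1/(h_o·A) = 1/(25.8×20.1) = 0.001928 K/W
R_total = 0.08218 K/W
Q = ΔT / R_total = 41 / 0.08218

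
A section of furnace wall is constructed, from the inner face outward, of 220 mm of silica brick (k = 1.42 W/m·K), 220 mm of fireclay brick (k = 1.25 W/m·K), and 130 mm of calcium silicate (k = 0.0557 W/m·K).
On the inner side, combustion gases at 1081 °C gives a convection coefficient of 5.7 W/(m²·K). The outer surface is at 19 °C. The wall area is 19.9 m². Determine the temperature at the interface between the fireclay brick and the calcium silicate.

T ≈ 892 °C

Thermal resistances in series:
R_inner film = 1/(h_i·A) = 1/(5.7×19.9) = 0.008816 K/W
R_silica brick = L/(kA) = 0.22/(1.42×19.9) = 0.007785 K/W
R_fireclay brick = L/(kA) = 0.22/(1.25×19.9) = 0.008844 K/W
R_calcium silicate = L/(kA) = 0.13/(0.0557×19.9) = 0.1173 K/W
R_total = 0.1427 K/W;  Q = ΔT/R_total = 1062/0.1427 = 7441 W
T_interface = T_inner − Q·ΣR(inner→interface) = 1081 − 7440×0.02545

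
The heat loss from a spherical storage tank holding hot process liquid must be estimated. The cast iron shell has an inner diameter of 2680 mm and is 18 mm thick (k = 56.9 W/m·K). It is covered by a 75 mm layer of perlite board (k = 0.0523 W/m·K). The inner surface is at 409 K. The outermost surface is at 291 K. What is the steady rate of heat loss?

Each spherical layer contributes R = (1/r_i − 1/r_o)/(4πk):
R_cast iron shell = (1/1.34 − 1/1.358)/(4π×56.9) = 1.383×10^-5 K/W
R_perlite board = (1/1.358 − 1/1.433)/(4π×0.0523) = 0.05864 K/W
R_total = 0.05866 K/W
Q = ΔT/R_total = 118/0.05866

Q ≈ 2010 W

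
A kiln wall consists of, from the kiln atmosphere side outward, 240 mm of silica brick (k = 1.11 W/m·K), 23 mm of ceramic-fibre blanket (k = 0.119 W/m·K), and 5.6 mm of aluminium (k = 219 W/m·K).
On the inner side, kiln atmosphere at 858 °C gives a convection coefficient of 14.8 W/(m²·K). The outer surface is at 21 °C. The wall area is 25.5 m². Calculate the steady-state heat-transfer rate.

Q ≈ 44700 W

Series thermal resistances:
R_inner film = 1/(h_i·A) = 1/(14.8×25.5) = 0.00265 K/W
R_silica brick = L/(kA) = 0.24/(1.11×25.5) = 0.008479 K/W
R_ceramic-fibre blanket = L/(kA) = 0.023/(0.119×25.5) = 0.00758 K/W
R_aluminium = L/(kA) = 0.0056/(219×25.5) = 1.003×10^-6 K/W
R_total = 0.01871 K/W
Q = ΔT / R_total = 837 / 0.01871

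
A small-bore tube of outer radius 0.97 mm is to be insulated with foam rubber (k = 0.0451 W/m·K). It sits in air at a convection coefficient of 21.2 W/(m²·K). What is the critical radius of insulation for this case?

r_cr ≈ 2.13 mm

For a cylinder r_cr = k/h = 0.0451/21.2
r_cr = 2.13 mm; since the bare radius (0.97 mm) is below r_cr, adding a thin layer of insulation will *increase* heat loss.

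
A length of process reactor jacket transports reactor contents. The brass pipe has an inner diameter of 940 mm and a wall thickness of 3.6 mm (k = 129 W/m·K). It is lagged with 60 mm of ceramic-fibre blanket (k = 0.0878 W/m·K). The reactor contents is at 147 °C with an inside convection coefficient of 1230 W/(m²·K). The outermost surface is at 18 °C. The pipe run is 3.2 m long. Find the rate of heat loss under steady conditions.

Cylindrical conduction, so R = ln(r₂/r₁)/(2πkL) per layer, in series:
R_inner film = 1/(h_i·2πr₁L) = 1/(1230×2π×0.47×3.2) = 8.603×10^-5 K/W
R_brass pipe wall = ln(473.6/470)/(2π×129×3.2) = 2.942×10^-6 K/W
R_ceramic-fibre blanket = ln(533.6/473.6)/(2π×0.0878×3.2) = 0.06757 K/W
R_total = 0.06766 K/W
Q = ΔT/R_total = 129/0.06766

Q ≈ 1910 W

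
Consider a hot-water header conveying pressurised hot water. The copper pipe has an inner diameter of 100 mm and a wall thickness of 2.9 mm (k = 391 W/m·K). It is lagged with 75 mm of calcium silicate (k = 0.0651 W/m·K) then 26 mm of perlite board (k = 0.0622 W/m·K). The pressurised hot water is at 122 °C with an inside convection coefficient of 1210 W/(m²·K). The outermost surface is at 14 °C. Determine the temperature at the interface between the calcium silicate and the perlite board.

Per-layer cylindrical resistances, series-summed:
R_inner film = 1/(h_i·2πr₁L) = 1/(1210×2π×0.05×1) = 0.002631 K/W
R_copper pipe wall = ln(52.9/50)/(2π×391×1) = 2.295×10^-5 K/W
R_calcium silicate = ln(127.9/52.9)/(2π×0.0651×1) = 2.158 K/W
R_perlite board = ln(153.9/127.9)/(2π×0.0622×1) = 0.4735 K/W
R_total = 2.635 K/W
Q = ΔT/R_total = 108/2.635
Q = 41 W/m
T_interface = T_inner − Q·ΣR(inner→interface) = 122 − 41×2.161

T ≈ 33.4 °C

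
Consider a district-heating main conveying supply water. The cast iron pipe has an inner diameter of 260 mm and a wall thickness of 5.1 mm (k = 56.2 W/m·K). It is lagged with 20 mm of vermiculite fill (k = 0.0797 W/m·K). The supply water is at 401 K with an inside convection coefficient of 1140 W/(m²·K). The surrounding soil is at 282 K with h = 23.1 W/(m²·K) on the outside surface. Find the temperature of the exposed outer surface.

Per-layer cylindrical resistances, series-summed:
R_inner film = 1/(h_i·2πr₁L) = 1/(1140×2π×0.13×1) = 0.001074 K/W
R_cast iron pipe wall = ln(135.1/130)/(2π×56.2×1) = 1.09×10^-4 K/W
R_vermiculite fill = ln(155.1/135.1)/(2π×0.0797×1) = 0.2757 K/W
R_outer film = 1/(h_o·2πr_oL) = 1/(23.1×2π×0.1551×1) = 0.04442 K/W
R_total = 0.3213 K/W
Q = ΔT/R_total = 119/0.3213
Q = 370 W/m
T_interface = T_inner − Q·ΣR(inner→interface) = 401 − 370×0.2769

T ≈ 298 K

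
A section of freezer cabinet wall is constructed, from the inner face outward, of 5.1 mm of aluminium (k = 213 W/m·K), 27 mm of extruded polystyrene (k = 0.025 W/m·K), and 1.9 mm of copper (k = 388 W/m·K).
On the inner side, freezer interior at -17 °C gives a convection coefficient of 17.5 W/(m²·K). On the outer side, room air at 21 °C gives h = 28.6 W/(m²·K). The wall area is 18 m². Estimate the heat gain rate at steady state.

Q ≈ 584 W

Using the resistance-network approach (series):
R_inner film = 1/(h_i·A) = 1/(17.5×18) = 0.003175 K/W
R_aluminium = L/(kA) = 0.0051/(213×18) = 1.33×10^-6 K/W
R_extruded polystyrene = L/(kA) = 0.027/(0.025×18) = 0.06 K/W
R_copper = L/(kA) = 0.0019/(388×18) = 2.721×10^-7 K/W
R_outer film = 1/(h_o·A) = 1/(28.6×18) = 0.001943 K/W
R_total = 0.06512 K/W
Q = ΔT / R_total = 38 / 0.06512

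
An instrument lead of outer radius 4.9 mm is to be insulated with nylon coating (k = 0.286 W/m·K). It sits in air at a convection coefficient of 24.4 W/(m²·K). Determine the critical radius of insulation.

For a cylinder r_cr = k/h = 0.286/24.4
r_cr = 11.7 mm; since the bare radius (4.9 mm) is below r_cr, adding a thin layer of insulation will *increase* heat loss.

r_cr ≈ 11.7 mm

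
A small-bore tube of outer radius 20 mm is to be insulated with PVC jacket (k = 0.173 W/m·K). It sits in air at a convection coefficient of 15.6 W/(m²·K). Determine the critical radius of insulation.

For a cylinder r_cr = k/h = 0.173/15.6
r_cr = 11.1 mm; since the bare radius (20 mm) is above r_cr, any added insulation will reduce heat loss.

r_cr ≈ 11.1 mm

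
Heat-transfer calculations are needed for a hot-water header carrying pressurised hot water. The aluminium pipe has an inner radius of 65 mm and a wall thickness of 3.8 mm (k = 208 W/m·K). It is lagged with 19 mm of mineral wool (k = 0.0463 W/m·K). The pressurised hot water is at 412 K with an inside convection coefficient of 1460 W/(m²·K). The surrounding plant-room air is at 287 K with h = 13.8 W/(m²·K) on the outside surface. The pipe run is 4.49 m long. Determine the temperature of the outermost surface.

T ≈ 304 K

Radial resistances (cylindrical: R_cond = ln(r_o/r_i)/(2πkL), R_conv = 1/(h·2πrL)):
R_inner film = 1/(h_i·2πr₁L) = 1/(1460×2π×0.065×4.49) = 3.735×10^-4 K/W
R_aluminium pipe wall = ln(68.8/65)/(2π×208×4.49) = 9.682×10^-6 K/W
R_mineral wool = ln(87.8/68.8)/(2π×0.0463×4.49) = 0.1867 K/W
R_outer film = 1/(h_o·2πr_oL) = 1/(13.8×2π×0.0878×4.49) = 0.02926 K/W
R_total = 0.2163 K/W
Q = ΔT/R_total = 125/0.2163
Q = 578 W
T_interface = T_inner − Q·ΣR(inner→interface) = 412 − 578×0.1871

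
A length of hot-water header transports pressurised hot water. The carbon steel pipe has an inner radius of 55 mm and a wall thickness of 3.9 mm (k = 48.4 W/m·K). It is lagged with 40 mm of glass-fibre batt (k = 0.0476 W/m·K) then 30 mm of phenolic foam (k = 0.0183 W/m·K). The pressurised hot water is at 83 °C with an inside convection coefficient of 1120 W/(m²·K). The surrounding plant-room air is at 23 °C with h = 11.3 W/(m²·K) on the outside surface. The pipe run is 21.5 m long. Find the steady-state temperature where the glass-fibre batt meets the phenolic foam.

Treating each annulus and film as a series resistance:
R_inner film = 1/(h_i·2πr₁L) = 1/(1120×2π×0.055×21.5) = 1.202×10^-4 K/W
R_carbon steel pipe wall = ln(58.9/55)/(2π×48.4×21.5) = 1.048×10^-5 K/W
R_glass-fibre batt = ln(98.9/58.9)/(2π×0.0476×21.5) = 0.0806 K/W
R_phenolic foam = ln(128.9/98.9)/(2π×0.0183×21.5) = 0.1072 K/W
R_outer film = 1/(h_o·2πr_oL) = 1/(11.3×2π×0.1289×21.5) = 0.005082 K/W
R_total = 0.193 K/W
Q = ΔT/R_total = 60/0.193
Q = 311 W
T_interface = T_inner − Q·ΣR(inner→interface) = 83 − 311×0.08073

T ≈ 57.9 °C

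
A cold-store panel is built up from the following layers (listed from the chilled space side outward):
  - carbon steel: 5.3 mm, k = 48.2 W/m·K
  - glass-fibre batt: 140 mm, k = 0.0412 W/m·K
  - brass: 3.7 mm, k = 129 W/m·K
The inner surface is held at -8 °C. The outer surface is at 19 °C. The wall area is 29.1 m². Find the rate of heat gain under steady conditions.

Q ≈ 231 W

Using the resistance-network approach (series):
R_carbon steel = L/(kA) = 0.0053/(48.2×29.1) = 3.779×10^-6 K/W
R_glass-fibre batt = L/(kA) = 0.14/(0.0412×29.1) = 0.1168 K/W
R_brass = L/(kA) = 0.0037/(129×29.1) = 9.856×10^-7 K/W
R_total = 0.1168 K/W
Q = ΔT / R_total = 27 / 0.1168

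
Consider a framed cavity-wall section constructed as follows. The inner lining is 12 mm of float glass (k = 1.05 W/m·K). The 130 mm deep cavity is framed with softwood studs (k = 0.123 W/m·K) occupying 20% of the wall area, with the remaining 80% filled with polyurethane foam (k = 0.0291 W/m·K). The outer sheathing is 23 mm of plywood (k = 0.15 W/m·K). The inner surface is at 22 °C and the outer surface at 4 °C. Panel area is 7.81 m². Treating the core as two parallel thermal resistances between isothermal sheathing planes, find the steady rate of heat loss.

Sheathing layers in series; stud and cavity paths in parallel between them.
R_inner = 0.012/(1.05×7.81) = 0.001463 K/W
R_stud  = 0.13/(0.123×0.2×7.81) = 0.6766 K/W
R_cav   = 0.13/(0.0291×0.8×7.81) = 0.715 K/W
1/R_core = 1/R_stud + 1/R_cav → R_core = 0.3476 K/W
R_outer = 0.023/(0.15×7.81) = 0.01963 K/W
R_total = 0.3687 K/W
Q = ΔT/R_total = 18/0.3687

Q ≈ 48.8 W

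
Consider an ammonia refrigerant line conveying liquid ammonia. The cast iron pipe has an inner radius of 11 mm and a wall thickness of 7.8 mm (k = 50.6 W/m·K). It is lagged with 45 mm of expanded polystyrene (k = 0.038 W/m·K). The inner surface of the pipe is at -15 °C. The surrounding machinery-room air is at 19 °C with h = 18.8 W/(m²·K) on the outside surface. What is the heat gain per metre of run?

q′ ≈ 6.47 W/m

Radial resistances (cylindrical: R_cond = ln(r_o/r_i)/(2πkL), R_conv = 1/(h·2πrL)):
R_cast iron pipe wall = ln(18.8/11)/(2π×50.6×1) = 0.001686 K/W
R_expanded polystyrene = ln(63.8/18.8)/(2π×0.038×1) = 5.118 K/W
R_outer film = 1/(h_o·2πr_oL) = 1/(18.8×2π×0.0638×1) = 0.1327 K/W
R_total = 5.252 K/W
Q = ΔT/R_total = 34/5.252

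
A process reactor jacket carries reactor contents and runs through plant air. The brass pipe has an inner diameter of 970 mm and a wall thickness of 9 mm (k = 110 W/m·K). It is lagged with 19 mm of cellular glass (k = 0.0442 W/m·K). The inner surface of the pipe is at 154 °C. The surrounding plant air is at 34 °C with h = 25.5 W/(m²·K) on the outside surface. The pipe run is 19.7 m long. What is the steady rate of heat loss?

Cylindrical conduction, so R = ln(r₂/r₁)/(2πkL) per layer, in series:
R_brass pipe wall = ln(494/485)/(2π×110×19.7) = 1.35×10^-6 K/W
R_cellular glass = ln(513/494)/(2π×0.0442×19.7) = 0.006898 K/W
R_outer film = 1/(h_o·2πr_oL) = 1/(25.5×2π×0.513×19.7) = 6.176×10^-4 K/W
R_total = 0.007517 K/W
Q = ΔT/R_total = 120/0.007517

Q ≈ 16000 W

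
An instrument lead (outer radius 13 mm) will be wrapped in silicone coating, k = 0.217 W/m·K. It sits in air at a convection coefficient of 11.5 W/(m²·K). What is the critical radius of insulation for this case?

For a cylinder r_cr = k/h = 0.217/11.5
r_cr = 18.9 mm; since the bare radius (13 mm) is below r_cr, adding a thin layer of insulation will *increase* heat loss.

r_cr ≈ 18.9 mm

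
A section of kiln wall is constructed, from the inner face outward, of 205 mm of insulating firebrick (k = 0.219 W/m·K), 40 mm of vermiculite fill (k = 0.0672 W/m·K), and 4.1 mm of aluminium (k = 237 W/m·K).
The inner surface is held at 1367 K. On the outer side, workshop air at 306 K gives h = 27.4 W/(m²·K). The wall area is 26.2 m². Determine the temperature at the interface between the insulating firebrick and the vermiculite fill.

Thermal resistances in series:
R_insulating firebrick = L/(kA) = 0.205/(0.219×26.2) = 0.03573 K/W
R_vermiculite fill = L/(kA) = 0.04/(0.0672×26.2) = 0.02272 K/W
R_aluminium = L/(kA) = 0.0041/(237×26.2) = 6.603×10^-7 K/W
R_outer film = 1/(h_o·A) = 1/(27.4×26.2) = 0.001393 K/W
R_total = 0.05984 K/W;  Q = ΔT/R_total = 1061/0.05984 = 17730 W
T_interface = T_inner − Q·ΣR(inner→interface) = 1367 − 17700×0.03573

T ≈ 734 K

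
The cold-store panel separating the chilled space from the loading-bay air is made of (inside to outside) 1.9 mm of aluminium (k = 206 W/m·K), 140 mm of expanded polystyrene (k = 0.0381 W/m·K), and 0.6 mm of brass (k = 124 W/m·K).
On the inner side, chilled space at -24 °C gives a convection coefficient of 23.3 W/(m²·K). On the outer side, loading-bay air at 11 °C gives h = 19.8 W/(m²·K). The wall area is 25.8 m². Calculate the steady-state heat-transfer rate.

Thermal resistances in series:
R_inner film = 1/(h_i·A) = 1/(23.3×25.8) = 0.001664 K/W
R_aluminium = L/(kA) = 0.0019/(206×25.8) = 3.575×10^-7 K/W
R_expanded polystyrene = L/(kA) = 0.14/(0.0381×25.8) = 0.1424 K/W
R_brass = L/(kA) = 0.0006/(124×25.8) = 1.875×10^-7 K/W
R_outer film = 1/(h_o·A) = 1/(19.8×25.8) = 0.001958 K/W
R_total = 0.146 K/W
Q = ΔT / R_total = 35 / 0.146

Q ≈ 240 W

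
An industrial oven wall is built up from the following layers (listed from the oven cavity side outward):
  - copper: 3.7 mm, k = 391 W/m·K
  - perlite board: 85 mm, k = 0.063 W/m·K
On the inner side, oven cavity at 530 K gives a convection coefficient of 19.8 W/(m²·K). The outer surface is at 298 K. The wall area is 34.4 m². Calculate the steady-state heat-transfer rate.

Model the wall as resistances in series:
R_inner film = 1/(h_i·A) = 1/(19.8×34.4) = 0.001468 K/W
R_copper = L/(kA) = 0.0037/(391×34.4) = 2.751×10^-7 K/W
R_perlite board = L/(kA) = 0.085/(0.063×34.4) = 0.03922 K/W
R_total = 0.04069 K/W
Q = ΔT / R_total = 232 / 0.04069

Q ≈ 5700 W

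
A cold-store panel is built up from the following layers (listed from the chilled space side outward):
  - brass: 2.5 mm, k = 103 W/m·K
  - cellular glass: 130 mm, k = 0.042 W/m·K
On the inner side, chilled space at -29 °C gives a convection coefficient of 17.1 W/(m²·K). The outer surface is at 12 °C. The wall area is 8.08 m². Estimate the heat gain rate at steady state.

Treating each layer as a thermal resistance in series:
R_inner film = 1/(h_i·A) = 1/(17.1×8.08) = 0.007238 K/W
R_brass = L/(kA) = 0.0025/(103×8.08) = 3.004×10^-6 K/W
R_cellular glass = L/(kA) = 0.13/(0.042×8.08) = 0.3831 K/W
R_total = 0.3903 K/W
Q = ΔT / R_total = 41 / 0.3903

Q ≈ 105 W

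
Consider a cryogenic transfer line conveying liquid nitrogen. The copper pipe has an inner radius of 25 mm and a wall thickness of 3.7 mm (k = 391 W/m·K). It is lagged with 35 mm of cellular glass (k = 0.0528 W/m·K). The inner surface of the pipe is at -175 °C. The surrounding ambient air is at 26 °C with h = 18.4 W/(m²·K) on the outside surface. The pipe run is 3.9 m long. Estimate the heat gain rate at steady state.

Q ≈ 309 W

For a radial system each layer contributes R = ln(r_out/r_in)/(2πkL); films add R = 1/(hA).
R_copper pipe wall = ln(28.7/25)/(2π×391×3.9) = 1.441×10^-5 K/W
R_cellular glass = ln(63.7/28.7)/(2π×0.0528×3.9) = 0.6162 K/W
R_outer film = 1/(h_o·2πr_oL) = 1/(18.4×2π×0.0637×3.9) = 0.03482 K/W
R_total = 0.6511 K/W
Q = ΔT/R_total = 201/0.6511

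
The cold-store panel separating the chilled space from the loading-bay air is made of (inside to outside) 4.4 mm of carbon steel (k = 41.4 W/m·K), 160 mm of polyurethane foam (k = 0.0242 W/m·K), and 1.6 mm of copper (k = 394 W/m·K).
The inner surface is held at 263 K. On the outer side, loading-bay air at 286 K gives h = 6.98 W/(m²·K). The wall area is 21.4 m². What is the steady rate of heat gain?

Thermal resistances in series:
R_carbon steel = L/(kA) = 0.0044/(41.4×21.4) = 4.966×10^-6 K/W
R_polyurethane foam = L/(kA) = 0.16/(0.0242×21.4) = 0.309 K/W
R_copper = L/(kA) = 0.0016/(394×21.4) = 1.898×10^-7 K/W
R_outer film = 1/(h_o·A) = 1/(6.98×21.4) = 0.006695 K/W
R_total = 0.3157 K/W
Q = ΔT / R_total = 23 / 0.3157

Q ≈ 72.9 W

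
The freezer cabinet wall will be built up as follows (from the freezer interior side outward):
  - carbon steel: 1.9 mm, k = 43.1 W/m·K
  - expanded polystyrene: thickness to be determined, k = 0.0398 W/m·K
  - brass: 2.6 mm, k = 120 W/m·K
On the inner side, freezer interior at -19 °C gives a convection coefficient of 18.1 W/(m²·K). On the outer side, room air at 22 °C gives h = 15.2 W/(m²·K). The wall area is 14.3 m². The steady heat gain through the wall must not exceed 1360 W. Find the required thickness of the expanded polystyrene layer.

Thermal resistances in series:
R_inner film = 1/(h_i·A) = 1/(18.1×14.3) = 0.003864 K/W
R_carbon steel = L/(kA) = 0.0019/(43.1×14.3) = 3.083×10^-6 K/W
R_brass = L/(kA) = 0.0026/(120×14.3) = 1.515×10^-6 K/W
R_outer film = 1/(h_o·A) = 1/(15.2×14.3) = 0.004601 K/W
Sum of the known resistances R_other = 0.008469 K/W
Required total resistance R_tot = ΔT/Q_allow = 41/1360 = 0.03015 K/W
R_expanded polystyrene = R_tot − R_other = 0.02168 K/W
L = R·k·A = 0.02168×0.0398×14.3

L ≈ 12.3 mm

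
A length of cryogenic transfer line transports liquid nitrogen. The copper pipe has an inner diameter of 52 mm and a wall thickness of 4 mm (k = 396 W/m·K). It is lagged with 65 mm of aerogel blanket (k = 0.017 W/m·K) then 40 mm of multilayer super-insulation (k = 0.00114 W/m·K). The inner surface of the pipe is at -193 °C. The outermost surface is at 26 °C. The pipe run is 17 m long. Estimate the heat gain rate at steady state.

Radial resistances (cylindrical: R_cond = ln(r_o/r_i)/(2πkL), R_conv = 1/(h·2πrL)):
R_copper pipe wall = ln(30/26)/(2π×396×17) = 3.383×10^-6 K/W
R_aerogel blanket = ln(95/30)/(2π×0.017×17) = 0.6348 K/W
R_multilayer super-insulation = ln(135/95)/(2π×0.00114×17) = 2.886 K/W
R_total = 3.521 K/W
Q = ΔT/R_total = 219/3.521

Q ≈ 62.2 W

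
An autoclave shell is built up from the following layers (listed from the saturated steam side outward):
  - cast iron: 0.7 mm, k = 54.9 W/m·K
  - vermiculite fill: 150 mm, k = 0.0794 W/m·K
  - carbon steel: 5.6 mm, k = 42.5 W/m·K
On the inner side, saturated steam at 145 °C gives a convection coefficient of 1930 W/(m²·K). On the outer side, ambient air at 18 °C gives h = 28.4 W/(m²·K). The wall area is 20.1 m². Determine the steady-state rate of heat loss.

Q ≈ 1330 W

Series thermal resistances:
R_inner film = 1/(h_i·A) = 1/(1930×20.1) = 2.578×10^-5 K/W
R_cast iron = L/(kA) = 0.0007/(54.9×20.1) = 6.344×10^-7 K/W
R_vermiculite fill = L/(kA) = 0.15/(0.0794×20.1) = 0.09399 K/W
R_carbon steel = L/(kA) = 0.0056/(42.5×20.1) = 6.555×10^-6 K/W
R_outer film = 1/(h_o·A) = 1/(28.4×20.1) = 0.001752 K/W
R_total = 0.09577 K/W
Q = ΔT / R_total = 127 / 0.09577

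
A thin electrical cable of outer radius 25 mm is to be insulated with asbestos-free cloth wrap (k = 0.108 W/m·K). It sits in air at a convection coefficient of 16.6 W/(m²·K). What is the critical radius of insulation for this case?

r_cr ≈ 6.51 mm

For a cylinder r_cr = k/h = 0.108/16.6
r_cr = 6.51 mm; since the bare radius (25 mm) is above r_cr, any added insulation will reduce heat loss.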